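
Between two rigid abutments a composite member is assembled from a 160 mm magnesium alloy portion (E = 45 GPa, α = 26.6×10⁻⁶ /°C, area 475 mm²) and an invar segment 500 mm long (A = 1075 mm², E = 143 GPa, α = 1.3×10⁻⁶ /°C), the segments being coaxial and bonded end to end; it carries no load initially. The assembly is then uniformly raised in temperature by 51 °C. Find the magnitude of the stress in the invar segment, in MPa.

σ ≈ 21.7 MPa (compressive)

With the walls removed the bar would change length by δ_free = Σ αᵢΔT Lᵢ = 26.6×10⁻⁶×51×160 + 1.3×10⁻⁶×51×500 = 0.2502 mm.
The rigid supports impose zero overall length change; the single axial force P common to all segments must satisfy P Σ Lᵢ/(AᵢEᵢ) = δ_free.
The series flexibility is Σ Lᵢ/(AᵢEᵢ) = 160/(475×45×10³) + 500/(1075×143×10³) = 1.074×10⁻⁵ mm/N.
So P = 0.2502 / 1.074×10⁻⁵ = 23.3 kN, compressive.
σ_{invar} = P / A = 23300 / 1075 = 21.68 MPa.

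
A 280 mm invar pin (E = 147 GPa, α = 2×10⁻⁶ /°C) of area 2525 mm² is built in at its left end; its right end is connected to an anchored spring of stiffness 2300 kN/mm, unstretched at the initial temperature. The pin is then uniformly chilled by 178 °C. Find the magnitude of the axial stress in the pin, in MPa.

σ ≈ 33.2 MPa (tensile)

If the spring were absent the pin would shorten by αΔT L = 2×10⁻⁶ × 178 × 280 = 0.09968 mm.
With a force P in the spring, the elastic change of the pin is PL/(AE) and that of the spring is P/k; compatibility requires their sum to equal δ_free.
So P = δ_free / [L/(AE) + 1/k] = 0.09968 / [ 280/(2525×147×10³) + 1/(2300×10³) ].
P = 0.09968 / 1.189×10⁻⁶ = 83830 N.
σ = P/A = 83830/2525 = 33.2 MPa.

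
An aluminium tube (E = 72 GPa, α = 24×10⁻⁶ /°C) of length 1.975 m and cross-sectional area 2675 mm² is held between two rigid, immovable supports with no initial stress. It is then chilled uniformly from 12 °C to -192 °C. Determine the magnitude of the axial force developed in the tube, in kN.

The ends cannot move, so σ = EαΔT = 72×10³ × 24×10⁻⁶ × 204 = 352.5 MPa.
P = AEαΔT = 2675 × 72×10³ × 24×10⁻⁶ × 204 = 943 kN (tensile).

P ≈ 943 kN (tensile)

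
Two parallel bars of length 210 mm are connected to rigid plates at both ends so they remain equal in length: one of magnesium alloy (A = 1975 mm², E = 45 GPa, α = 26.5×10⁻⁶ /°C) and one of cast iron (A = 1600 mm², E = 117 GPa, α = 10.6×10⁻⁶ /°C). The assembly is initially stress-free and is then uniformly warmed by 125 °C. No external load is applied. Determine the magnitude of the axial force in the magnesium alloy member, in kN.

P ≈ 120 kN (compressive in the magnesium alloy)

Both members must finish at the same length. With the larger α, the magnesium alloy tends to over-expand; the plates restrain it, putting the magnesium alloy in compression and the cast iron in tension. With no external load the two internal forces are equal and opposite, magnitude P.
Compatibility of the two members (thermal + elastic change equal): (α₁ − α₂)ΔT = P·[1/(A₁E₁) + 1/(A₂E₂)].
|α₁ − α₂|·ΔT = 15.9×10⁻⁶ × 125 = 0.001988.
1/(A₁E₁) + 1/(A₂E₂) = 1/(1975×45×10³) + 1/(1600×117×10³) = 1.659×10⁻⁸ N⁻¹.
So P = 0.001988 / 1.659×10⁻⁸ = 119.8 kN.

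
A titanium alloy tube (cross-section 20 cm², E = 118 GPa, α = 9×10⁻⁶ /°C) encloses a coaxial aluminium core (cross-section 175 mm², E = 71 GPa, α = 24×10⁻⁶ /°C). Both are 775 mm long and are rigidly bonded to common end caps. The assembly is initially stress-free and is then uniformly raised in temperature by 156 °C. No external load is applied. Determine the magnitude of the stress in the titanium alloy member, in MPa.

The aluminium has the larger α, so on heating it would change length more than the titanium alloy if both were free. The rigid plates force a common final length, so the aluminium is put into compression and the titanium alloy into tension, with equal and opposite forces P (no external load).
Setting the final lengths equal and cancelling L: (α₁ − α₂)ΔT = P/(A₁E₁) + P/(A₂E₂).
|α₁ − α₂|·ΔT = 15×10⁻⁶ × 156 = 0.00234.
1/(A₁E₁) + 1/(A₂E₂) = 1/(2000×118×10³) + 1/(175×71×10³) = 8.472×10⁻⁸ N⁻¹.
So P = 0.00234 / 8.472×10⁻⁸ = 27.62 kN.
σ_{titanium alloy} = P/A₁ = 27620/2000 = 13.81 MPa, tensile.

σ ≈ 13.8 MPa (tensile)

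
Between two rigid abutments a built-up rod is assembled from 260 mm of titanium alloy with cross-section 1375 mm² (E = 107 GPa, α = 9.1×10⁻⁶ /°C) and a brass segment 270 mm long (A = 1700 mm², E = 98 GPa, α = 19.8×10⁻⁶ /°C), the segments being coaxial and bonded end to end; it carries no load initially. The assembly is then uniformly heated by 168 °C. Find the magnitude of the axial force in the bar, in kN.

If the supports were absent, the total length change would be Σ αᵢΔT Lᵢ = 9.1×10⁻⁶×168×260 + 19.8×10⁻⁶×168×270 = 1.296 mm.
Since the ends are fixed, an axial force P builds up, equal in every segment, with P · Σ Lᵢ/(AᵢEᵢ) = δ_free.
The series flexibility is Σ Lᵢ/(AᵢEᵢ) = 260/(1375×107×10³) + 270/(1700×98×10³) = 3.388×10⁻⁶ mm/N.
Hence P = δ_free / Σ(L/AE) = 1.296/3.388×10⁻⁶ = 382.4 kN (compressive).

P ≈ 382 kN (compressive)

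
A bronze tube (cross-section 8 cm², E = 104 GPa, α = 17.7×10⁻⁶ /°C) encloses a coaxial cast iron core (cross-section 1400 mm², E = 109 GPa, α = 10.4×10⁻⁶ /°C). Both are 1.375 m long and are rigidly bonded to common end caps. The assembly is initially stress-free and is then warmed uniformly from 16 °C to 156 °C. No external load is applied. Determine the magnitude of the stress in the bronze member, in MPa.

Equilibrium of a rigid end plate with no external load gives equal and opposite internal forces ±P in the two members. Since α_{bronze} > α_{cast iron}, heating drives the bronze into compression and the cast iron into tension.
Equating the net (thermal + elastic) strains gives |α₁ − α₂|·ΔT = P·[1/(A₁E₁) + 1/(A₂E₂)].
|α₁ − α₂|·ΔT = 7.3×10⁻⁶ × 140 = 0.001022.
1/(A₁E₁) + 1/(A₂E₂) = 1/(800×104×10³) + 1/(1400×109×10³) = 1.857×10⁻⁸ N⁻¹.
P = 0.001022 / 1.857×10⁻⁸ = 55030 N = 55.03 kN.
σ_{bronze} = P/A₁ = 55030/800 = 68.79 MPa, compressive.

σ ≈ 68.8 MPa (compressive)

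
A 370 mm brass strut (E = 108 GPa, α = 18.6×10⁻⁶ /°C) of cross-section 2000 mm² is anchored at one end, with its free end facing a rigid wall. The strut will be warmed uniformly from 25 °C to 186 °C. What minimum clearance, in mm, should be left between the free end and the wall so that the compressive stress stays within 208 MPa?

g ≈ 0.395 mm

With no wall the strut would lengthen by αΔT L = 18.6×10⁻⁶ × 161 × 370 = 1.108 mm.
At the allowable stress the elastic shortening the wall may impose is σL/E = 208 × 370 / (108×10³) = 0.7126 mm.
So the gap has to take up the difference, g_min = δ_free − σL/E = 1.108 − 0.7126 = 0.3954 mm.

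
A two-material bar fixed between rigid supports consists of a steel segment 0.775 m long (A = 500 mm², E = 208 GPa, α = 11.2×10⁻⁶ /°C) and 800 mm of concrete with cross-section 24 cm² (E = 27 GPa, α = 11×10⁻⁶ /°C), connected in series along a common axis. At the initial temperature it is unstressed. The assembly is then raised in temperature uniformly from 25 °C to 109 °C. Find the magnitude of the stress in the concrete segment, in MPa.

σ ≈ 30.9 MPa (compressive)

Free thermal expansion of the whole bar: Σ αᵢΔT Lᵢ = 11.2×10⁻⁶×84×775 + 11×10⁻⁶×84×800 = 1.468 mm.
The rigid supports impose zero overall length change; the single axial force P common to all segments must satisfy P Σ Lᵢ/(AᵢEᵢ) = δ_free.
The series flexibility is Σ Lᵢ/(AᵢEᵢ) = 775/(500×208×10³) + 800/(2400×27×10³) = 1.98×10⁻⁵ mm/N.
P = 1.468 / 1.98×10⁻⁵ = 74170 N = 74.17 kN, compressive.
σ_{concrete} = P / A = 74170 / 2400 = 30.9 MPa.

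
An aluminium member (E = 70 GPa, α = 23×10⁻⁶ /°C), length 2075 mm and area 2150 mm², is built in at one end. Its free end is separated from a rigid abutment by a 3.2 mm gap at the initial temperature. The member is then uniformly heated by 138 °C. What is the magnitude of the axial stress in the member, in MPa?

Unrestrained expansion: δ_free = αΔT L = 23×10⁻⁶ × 138 × 2075 = 6.586 mm.
After closing the 3.2 mm clearance, 6.586 − 3.2 = 3.386 mm of expansion remains to be suppressed by the wall.
That suppressed elongation corresponds to σ = E·Δ/L = 70×10³ × 3.386/2075 = 114.2 MPa.

σ ≈ 114 MPa (compressive)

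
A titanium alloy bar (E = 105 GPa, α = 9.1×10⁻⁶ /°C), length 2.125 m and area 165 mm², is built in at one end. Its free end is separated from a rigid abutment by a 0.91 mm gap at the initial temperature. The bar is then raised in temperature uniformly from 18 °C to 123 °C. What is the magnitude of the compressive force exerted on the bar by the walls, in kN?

If the wall were absent the bar would grow by αΔT L = 9.1×10⁻⁶ × 105 × 2125 = 2.03 mm.
The gap closes (δ_free > 0.91 mm) and the wall then resists a further 2.03 − 0.91 = 1.12 mm of expansion.
So σ = E(δ_free − g)/L = 105×10³ × 1.12/2125 = 55.36 MPa.
Force on the wall = σA = 55.36 × 165 mm² = 9.135 kN.

P ≈ 9.13 kN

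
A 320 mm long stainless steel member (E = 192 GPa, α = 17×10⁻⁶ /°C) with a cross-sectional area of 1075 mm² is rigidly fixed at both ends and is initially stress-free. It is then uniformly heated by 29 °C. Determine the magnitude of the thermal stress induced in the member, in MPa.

σ ≈ 94.7 MPa (compressive)

The supports are rigid, so the total axial strain is zero. The restrained thermal strain is ε = αΔT = 17×10⁻⁶ × 29 = 493×10⁻⁶.
σ = EαΔT = 192×10³ × 17×10⁻⁶ × 29 = 94.66 MPa (compressive; the member is trying to expand).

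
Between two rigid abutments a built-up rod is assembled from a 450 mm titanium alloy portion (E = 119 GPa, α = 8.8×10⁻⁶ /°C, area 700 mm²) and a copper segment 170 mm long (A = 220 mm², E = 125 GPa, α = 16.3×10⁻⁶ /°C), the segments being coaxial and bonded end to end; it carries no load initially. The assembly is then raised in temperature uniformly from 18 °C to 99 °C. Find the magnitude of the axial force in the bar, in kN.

If the supports were absent, the total length change would be Σ αᵢΔT Lᵢ = 8.8×10⁻⁶×81×450 + 16.3×10⁻⁶×81×170 = 0.5452 mm.
The walls prevent any net length change, so an axial force P (same in every segment) develops. Compatibility: P · Σ Lᵢ/(AᵢEᵢ) = δ_free.
The series flexibility is Σ Lᵢ/(AᵢEᵢ) = 450/(700×119×10³) + 170/(220×125×10³) = 1.158×10⁻⁵ mm/N.
So P = 0.5452 / 1.158×10⁻⁵ = 47.07 kN, compressive.

P ≈ 47.1 kN (compressive)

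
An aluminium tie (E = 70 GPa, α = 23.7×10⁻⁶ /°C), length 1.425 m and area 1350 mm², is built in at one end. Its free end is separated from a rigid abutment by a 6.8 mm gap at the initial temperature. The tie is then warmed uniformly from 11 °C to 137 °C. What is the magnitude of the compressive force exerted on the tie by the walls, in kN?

P ≈ 0 kN

If the wall were absent the tie would grow by αΔT L = 23.7×10⁻⁶ × 126 × 1425 = 4.255 mm.
This is smaller than the 6.8 mm clearance, so the tie expands freely without reaching the stop — the stress is zero.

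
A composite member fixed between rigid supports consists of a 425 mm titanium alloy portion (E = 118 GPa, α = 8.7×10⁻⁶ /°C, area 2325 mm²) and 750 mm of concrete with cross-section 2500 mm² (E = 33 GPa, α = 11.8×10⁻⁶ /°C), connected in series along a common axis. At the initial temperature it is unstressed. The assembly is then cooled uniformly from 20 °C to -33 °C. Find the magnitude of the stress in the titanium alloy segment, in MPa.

If the supports were absent, the total length change would be Σ αᵢΔT Lᵢ = 8.7×10⁻⁶×53×425 + 11.8×10⁻⁶×53×750 = 0.665 mm.
The walls prevent any net length change, so an axial force P (same in every segment) develops. Compatibility: P · Σ Lᵢ/(AᵢEᵢ) = δ_free.
Σ Lᵢ/(AᵢEᵢ) = 425/(2325×118×10³) + 750/(2500×33×10³) = 1.064×10⁻⁵ mm/N.
So P = 0.665 / 1.064×10⁻⁵ = 62.5 kN, tensile.
σ_{titanium alloy} = P / A = 62500 / 2325 = 26.88 MPa.

σ ≈ 26.9 MPa (tensile)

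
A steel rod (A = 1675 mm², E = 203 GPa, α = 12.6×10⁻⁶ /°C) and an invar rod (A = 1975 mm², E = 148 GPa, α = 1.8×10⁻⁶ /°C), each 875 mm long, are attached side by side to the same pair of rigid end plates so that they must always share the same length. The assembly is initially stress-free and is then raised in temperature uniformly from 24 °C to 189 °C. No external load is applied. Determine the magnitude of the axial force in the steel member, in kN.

P ≈ 280 kN (compressive in the steel)

Both members must finish at the same length. With the larger α, the steel tends to over-expand; the plates restrain it, putting the steel in compression and the invar in tension. With no external load the two internal forces are equal and opposite, magnitude P.
Compatibility of the two members (thermal + elastic change equal): (α₁ − α₂)ΔT = P·[1/(A₁E₁) + 1/(A₂E₂)].
|α₁ − α₂|·ΔT = 10.8×10⁻⁶ × 165 = 0.001782.
1/(A₁E₁) + 1/(A₂E₂) = 1/(1675×203×10³) + 1/(1975×148×10³) = 6.362×10⁻⁹ N⁻¹.
So P = 0.001782 / 6.362×10⁻⁹ = 280.1 kN.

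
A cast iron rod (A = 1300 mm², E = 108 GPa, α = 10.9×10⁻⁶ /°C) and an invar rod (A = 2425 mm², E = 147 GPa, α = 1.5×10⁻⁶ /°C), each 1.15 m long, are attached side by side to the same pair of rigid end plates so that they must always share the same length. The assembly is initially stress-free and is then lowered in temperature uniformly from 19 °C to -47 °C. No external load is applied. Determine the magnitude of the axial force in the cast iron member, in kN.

Both members must finish at the same length. With the larger α, the cast iron tends to over-contract; the plates restrain it, putting the cast iron in tension and the invar in compression. With no external load the two internal forces are equal and opposite, magnitude P.
Equating the net (thermal + elastic) strains gives |α₁ − α₂|·ΔT = P·[1/(A₁E₁) + 1/(A₂E₂)].
|α₁ − α₂|·ΔT = 9.4×10⁻⁶ × 66 = 0.0006204.
1/(A₁E₁) + 1/(A₂E₂) = 1/(1300×108×10³) + 1/(2425×147×10³) = 9.928×10⁻⁹ N⁻¹.
P = 0.0006204 / 9.928×10⁻⁹ = 62490 N = 62.49 kN.

P ≈ 62.5 kN (tensile in the cast iron)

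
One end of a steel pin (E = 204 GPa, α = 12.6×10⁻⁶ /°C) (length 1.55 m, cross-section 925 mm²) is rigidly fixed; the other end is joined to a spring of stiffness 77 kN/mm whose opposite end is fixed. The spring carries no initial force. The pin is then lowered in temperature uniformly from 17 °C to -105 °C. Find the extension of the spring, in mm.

δ ≈ 1.46 mm

If the spring were absent the pin would shorten by αΔT L = 12.6×10⁻⁶ × 122 × 1550 = 2.383 mm.
Let P be the tensile force in the spring. The pin extends elastically by PL/(AE) and the spring stretches by P/k; together these equal δ_free.
P [ L/(AE) + 1/k ] = δ_free → P [ 1550/(925×204×10³) + 1/(77×10³) ] = 2.383.
P = 2.383 / 2.12×10⁻⁵ = 112400 N.
Spring extension = P/k = 112400/(77×10³) = 1.46 mm.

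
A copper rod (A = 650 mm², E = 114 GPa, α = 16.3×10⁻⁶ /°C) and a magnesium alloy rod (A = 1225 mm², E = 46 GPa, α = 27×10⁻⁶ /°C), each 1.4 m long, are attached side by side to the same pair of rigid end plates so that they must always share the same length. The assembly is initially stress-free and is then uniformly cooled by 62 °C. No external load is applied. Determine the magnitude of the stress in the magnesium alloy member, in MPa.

Equilibrium of a rigid end plate with no external load gives equal and opposite internal forces ±P in the two members. Since α_{magnesium alloy} > α_{copper}, cooling drives the magnesium alloy into tension and the copper into compression.
Compatibility of the two members (thermal + elastic change equal): (α₁ − α₂)ΔT = P·[1/(A₁E₁) + 1/(A₂E₂)].
|α₁ − α₂|·ΔT = 10.7×10⁻⁶ × 62 = 0.0006634.
1/(A₁E₁) + 1/(A₂E₂) = 1/(650×114×10³) + 1/(1225×46×10³) = 3.124×10⁻⁸ N⁻¹.
P = 0.0006634 / 3.124×10⁻⁸ = 21230 N = 21.23 kN.
σ_{magnesium alloy} = P/A₂ = 21230/1225 = 17.33 MPa, tensile.

σ ≈ 17.3 MPa (tensile)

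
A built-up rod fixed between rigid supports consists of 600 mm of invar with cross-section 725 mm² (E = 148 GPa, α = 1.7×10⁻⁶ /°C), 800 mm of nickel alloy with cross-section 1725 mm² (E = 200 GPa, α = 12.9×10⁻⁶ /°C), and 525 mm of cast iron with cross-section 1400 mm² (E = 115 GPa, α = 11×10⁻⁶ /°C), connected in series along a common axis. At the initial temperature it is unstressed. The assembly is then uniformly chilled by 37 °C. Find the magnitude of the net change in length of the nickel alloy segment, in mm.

If the supports were absent, the total length change would be Σ αᵢΔT Lᵢ = 1.7×10⁻⁶×37×600 + 12.9×10⁻⁶×37×800 + 11×10⁻⁶×37×525 = 0.6333 mm.
The rigid supports impose zero overall length change; the single axial force P common to all segments must satisfy P Σ Lᵢ/(AᵢEᵢ) = δ_free.
Σ Lᵢ/(AᵢEᵢ) = 600/(725×148×10³) + 800/(1725×200×10³) + 525/(1400×115×10³) = 1.117×10⁻⁵ mm/N.
So P = 0.6333 / 1.117×10⁻⁵ = 56.68 kN, tensile.
For the nickel alloy segment, free thermal change = 12.9×10⁻⁶×37×800 = 0.3818 mm and elastic change from P = 56680×800/(1725×200×10³) = 0.1314 mm; these oppose, so the net change is 0.25 mm (segment shortens).

|ΔL| ≈ 0.25 mm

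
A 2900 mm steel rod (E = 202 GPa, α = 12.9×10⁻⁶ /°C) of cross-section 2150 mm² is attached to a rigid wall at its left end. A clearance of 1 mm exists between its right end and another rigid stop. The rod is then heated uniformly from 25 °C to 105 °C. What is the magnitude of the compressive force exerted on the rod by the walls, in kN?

P ≈ 298 kN

Unrestrained expansion: δ_free = αΔT L = 12.9×10⁻⁶ × 80 × 2900 = 2.993 mm.
After closing the 1 mm clearance, 2.993 − 1 = 1.993 mm of expansion remains to be suppressed by the wall.
Compatibility: PL/(AE) = 1.993 mm, so σ = P/A = E × (1.993/2900) = 138.8 MPa.
Force on the wall = σA = 138.8 × 2150 mm² = 298.4 kN.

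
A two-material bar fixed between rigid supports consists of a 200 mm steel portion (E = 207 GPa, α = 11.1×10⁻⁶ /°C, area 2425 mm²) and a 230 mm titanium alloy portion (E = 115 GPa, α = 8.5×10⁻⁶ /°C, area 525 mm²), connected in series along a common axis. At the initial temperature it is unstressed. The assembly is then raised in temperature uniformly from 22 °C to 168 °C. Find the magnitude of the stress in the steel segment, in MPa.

σ ≈ 59.7 MPa (compressive)

Free thermal expansion of the whole bar: Σ αᵢΔT Lᵢ = 11.1×10⁻⁶×146×200 + 8.5×10⁻⁶×146×230 = 0.6095 mm.
Since the ends are fixed, an axial force P builds up, equal in every segment, with P · Σ Lᵢ/(AᵢEᵢ) = δ_free.
The series flexibility is Σ Lᵢ/(AᵢEᵢ) = 200/(2425×207×10³) + 230/(525×115×10³) = 4.208×10⁻⁶ mm/N.
So P = 0.6095 / 4.208×10⁻⁶ = 144.9 kN, compressive.
σ_{steel} = P / A = 144900 / 2425 = 59.73 MPa.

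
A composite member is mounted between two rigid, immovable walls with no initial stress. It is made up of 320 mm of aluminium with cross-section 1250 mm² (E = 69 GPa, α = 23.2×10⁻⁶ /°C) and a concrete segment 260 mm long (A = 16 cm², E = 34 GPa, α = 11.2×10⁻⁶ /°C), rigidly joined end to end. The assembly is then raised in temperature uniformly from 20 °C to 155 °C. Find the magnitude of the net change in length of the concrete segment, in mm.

Free thermal expansion of the whole bar: Σ αᵢΔT Lᵢ = 23.2×10⁻⁶×135×320 + 11.2×10⁻⁶×135×260 = 1.395 mm.
Since the ends are fixed, an axial force P builds up, equal in every segment, with P · Σ Lᵢ/(AᵢEᵢ) = δ_free.
The series flexibility is Σ Lᵢ/(AᵢEᵢ) = 320/(1250×69×10³) + 260/(1600×34×10³) = 8.49×10⁻⁶ mm/N.
P = 1.395 / 8.49×10⁻⁶ = 164400 N = 164.4 kN, compressive.
For the concrete segment, free thermal change = 11.2×10⁻⁶×135×260 = 0.3931 mm and elastic change from P = 164400×260/(1600×34×10³) = 0.7856 mm; these oppose, so the net change is 0.392 mm (segment shortens).

|ΔL| ≈ 0.392 mm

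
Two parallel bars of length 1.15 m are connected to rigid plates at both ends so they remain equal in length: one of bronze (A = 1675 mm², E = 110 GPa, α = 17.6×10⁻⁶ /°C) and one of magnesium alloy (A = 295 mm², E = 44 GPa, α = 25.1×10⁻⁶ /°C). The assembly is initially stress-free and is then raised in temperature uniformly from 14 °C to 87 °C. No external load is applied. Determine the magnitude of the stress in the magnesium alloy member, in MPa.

Both members must finish at the same length. With the larger α, the magnesium alloy tends to over-expand; the plates restrain it, putting the magnesium alloy in compression and the bronze in tension. With no external load the two internal forces are equal and opposite, magnitude P.
Equating the net (thermal + elastic) strains gives |α₁ − α₂|·ΔT = P·[1/(A₁E₁) + 1/(A₂E₂)].
|α₁ − α₂|·ΔT = 7.5×10⁻⁶ × 73 = 0.0005475.
1/(A₁E₁) + 1/(A₂E₂) = 1/(1675×110×10³) + 1/(295×44×10³) = 8.247×10⁻⁸ N⁻¹.
So P = 0.0005475 / 8.247×10⁻⁸ = 6.639 kN.
σ_{magnesium alloy} = P/A₂ = 6639/295 = 22.5 MPa, compressive.

σ ≈ 22.5 MPa (compressive)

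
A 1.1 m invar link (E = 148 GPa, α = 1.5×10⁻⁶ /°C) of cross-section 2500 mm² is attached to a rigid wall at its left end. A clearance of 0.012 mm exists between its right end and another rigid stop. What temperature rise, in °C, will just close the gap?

Contact occurs when the free expansion equals the gap: αΔT L = 0.012 mm.
ΔT = 0.012 / (1.5×10⁻⁶ × 1100) = 7.273 °C.

ΔT ≈ 7.27 °C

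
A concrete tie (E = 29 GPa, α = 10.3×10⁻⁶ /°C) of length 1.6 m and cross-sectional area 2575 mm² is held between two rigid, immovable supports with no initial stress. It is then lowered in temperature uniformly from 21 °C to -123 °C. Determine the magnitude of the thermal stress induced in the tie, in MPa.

σ ≈ 43 MPa (tensile)

With length fixed, the mechanical strain must cancel the thermal strain αΔT = 10.3×10⁻⁶ × 144 = 1483.2×10⁻⁶.
Hence σ = E·αΔT = 29×10³ × 1483.2×10⁻⁶ = 43.01 MPa, tensile.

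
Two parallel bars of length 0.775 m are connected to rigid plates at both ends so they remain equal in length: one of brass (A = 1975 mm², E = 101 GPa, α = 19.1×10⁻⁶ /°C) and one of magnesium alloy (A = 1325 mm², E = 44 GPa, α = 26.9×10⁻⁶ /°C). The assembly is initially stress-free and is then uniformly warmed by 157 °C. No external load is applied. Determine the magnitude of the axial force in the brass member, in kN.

The magnesium alloy has the larger α, so on heating it would change length more than the brass if both were free. The rigid plates force a common final length, so the magnesium alloy is put into compression and the brass into tension, with equal and opposite forces P (no external load).
Compatibility of the two members (thermal + elastic change equal): (α₁ − α₂)ΔT = P·[1/(A₁E₁) + 1/(A₂E₂)].
|α₁ − α₂|·ΔT = 7.8×10⁻⁶ × 157 = 0.001225.
1/(A₁E₁) + 1/(A₂E₂) = 1/(1975×101×10³) + 1/(1325×44×10³) = 2.217×10⁻⁸ N⁻¹.
P = 0.001225 / 2.217×10⁻⁸ = 55250 N = 55.25 kN.

P ≈ 55.2 kN (tensile in the brass)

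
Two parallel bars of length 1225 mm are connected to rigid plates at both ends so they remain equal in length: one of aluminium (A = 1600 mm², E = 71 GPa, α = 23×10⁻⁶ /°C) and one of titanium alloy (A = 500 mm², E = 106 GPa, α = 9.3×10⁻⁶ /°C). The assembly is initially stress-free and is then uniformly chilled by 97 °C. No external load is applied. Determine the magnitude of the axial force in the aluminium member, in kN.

P ≈ 48 kN (tensile in the aluminium)

The aluminium has the larger α, so on cooling it would change length more than the titanium alloy if both were free. The rigid plates force a common final length, so the aluminium is put into tension and the titanium alloy into compression, with equal and opposite forces P (no external load).
Compatibility of the two members (thermal + elastic change equal): (α₁ − α₂)ΔT = P·[1/(A₁E₁) + 1/(A₂E₂)].
|α₁ − α₂|·ΔT = 13.7×10⁻⁶ × 97 = 0.001329.
1/(A₁E₁) + 1/(A₂E₂) = 1/(1600×71×10³) + 1/(500×106×10³) = 2.767×10⁻⁸ N⁻¹.
P = 0.001329 / 2.767×10⁻⁸ = 48030 N = 48.03 kN.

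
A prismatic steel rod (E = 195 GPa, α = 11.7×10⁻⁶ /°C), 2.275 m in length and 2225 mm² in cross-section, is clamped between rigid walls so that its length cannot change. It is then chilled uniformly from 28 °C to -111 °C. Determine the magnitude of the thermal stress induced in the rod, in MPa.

σ ≈ 317 MPa (tensile)

Because both ends are immovable the net strain is zero, and the suppressed thermal strain is αΔT = 11.7×10⁻⁶ × 139 = 1626.3×10⁻⁶.
σ = EαΔT = 195×10³ × 11.7×10⁻⁶ × 139 = 317.1 MPa (tensile; the rod is trying to contract).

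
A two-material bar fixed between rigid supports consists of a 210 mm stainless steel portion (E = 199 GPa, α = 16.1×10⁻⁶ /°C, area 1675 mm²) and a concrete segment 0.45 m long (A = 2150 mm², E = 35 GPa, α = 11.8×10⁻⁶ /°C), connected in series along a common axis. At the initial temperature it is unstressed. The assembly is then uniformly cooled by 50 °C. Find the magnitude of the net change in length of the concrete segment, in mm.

|ΔL| ≈ 0.128 mm

If the supports were absent, the total length change would be Σ αᵢΔT Lᵢ = 16.1×10⁻⁶×50×210 + 11.8×10⁻⁶×50×450 = 0.4345 mm.
The rigid supports impose zero overall length change; the single axial force P common to all segments must satisfy P Σ Lᵢ/(AᵢEᵢ) = δ_free.
Σ Lᵢ/(AᵢEᵢ) = 210/(1675×199×10³) + 450/(2150×35×10³) = 6.61×10⁻⁶ mm/N.
P = 0.4345 / 6.61×10⁻⁶ = 65740 N = 65.74 kN, tensile.
For the concrete segment, free thermal change = 11.8×10⁻⁶×50×450 = 0.2655 mm and elastic change from P = 65740×450/(2150×35×10³) = 0.3931 mm; these oppose, so the net change is 0.128 mm (segment lengthens).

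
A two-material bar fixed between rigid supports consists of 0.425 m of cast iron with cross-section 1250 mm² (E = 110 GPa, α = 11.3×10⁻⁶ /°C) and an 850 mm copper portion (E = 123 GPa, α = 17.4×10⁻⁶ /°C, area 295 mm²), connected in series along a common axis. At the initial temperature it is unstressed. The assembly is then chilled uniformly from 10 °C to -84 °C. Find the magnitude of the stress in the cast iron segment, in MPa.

Free thermal contraction of the whole bar: Σ αᵢΔT Lᵢ = 11.3×10⁻⁶×94×425 + 17.4×10⁻⁶×94×850 = 1.842 mm.
Since the ends are fixed, an axial force P builds up, equal in every segment, with P · Σ Lᵢ/(AᵢEᵢ) = δ_free.
The series flexibility is Σ Lᵢ/(AᵢEᵢ) = 425/(1250×110×10³) + 850/(295×123×10³) = 2.652×10⁻⁵ mm/N.
P = 1.842 / 2.652×10⁻⁵ = 69450 N = 69.45 kN, tensile.
σ_{cast iron} = P / A = 69450 / 1250 = 55.56 MPa.

σ ≈ 55.6 MPa (tensile)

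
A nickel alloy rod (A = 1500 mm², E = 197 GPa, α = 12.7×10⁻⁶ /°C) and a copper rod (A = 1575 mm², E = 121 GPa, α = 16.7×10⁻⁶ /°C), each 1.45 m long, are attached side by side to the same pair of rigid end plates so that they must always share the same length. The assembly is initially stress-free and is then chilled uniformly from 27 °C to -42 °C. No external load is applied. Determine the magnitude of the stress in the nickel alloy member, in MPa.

The copper has the larger α, so on cooling it would change length more than the nickel alloy if both were free. The rigid plates force a common final length, so the copper is put into tension and the nickel alloy into compression, with equal and opposite forces P (no external load).
Compatibility of the two members (thermal + elastic change equal): (α₁ − α₂)ΔT = P·[1/(A₁E₁) + 1/(A₂E₂)].
|α₁ − α₂|·ΔT = 4×10⁻⁶ × 69 = 0.000276.
1/(A₁E₁) + 1/(A₂E₂) = 1/(1500×197×10³) + 1/(1575×121×10³) = 8.631×10⁻⁹ N⁻¹.
So P = 0.000276 / 8.631×10⁻⁹ = 31.98 kN.
σ_{nickel alloy} = P/A₁ = 31980/1500 = 21.32 MPa, compressive.

σ ≈ 21.3 MPa (compressive)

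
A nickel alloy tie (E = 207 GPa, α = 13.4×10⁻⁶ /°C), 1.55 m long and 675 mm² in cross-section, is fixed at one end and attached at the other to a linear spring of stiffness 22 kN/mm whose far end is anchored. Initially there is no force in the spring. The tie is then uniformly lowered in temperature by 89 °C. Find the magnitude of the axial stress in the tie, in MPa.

If the spring were absent the tie would shorten by αΔT L = 13.4×10⁻⁶ × 89 × 1550 = 1.849 mm.
Let P be the tensile force in the spring. The tie extends elastically by PL/(AE) and the spring stretches by P/k; together these equal δ_free.
P [ L/(AE) + 1/k ] = δ_free → P [ 1550/(675×207×10³) + 1/(22×10³) ] = 1.849.
P = 1.849 / 5.655×10⁻⁵ = 32690 N.
σ = P/A = 32690/675 = 48.43 MPa.

σ ≈ 48.4 MPa (tensile)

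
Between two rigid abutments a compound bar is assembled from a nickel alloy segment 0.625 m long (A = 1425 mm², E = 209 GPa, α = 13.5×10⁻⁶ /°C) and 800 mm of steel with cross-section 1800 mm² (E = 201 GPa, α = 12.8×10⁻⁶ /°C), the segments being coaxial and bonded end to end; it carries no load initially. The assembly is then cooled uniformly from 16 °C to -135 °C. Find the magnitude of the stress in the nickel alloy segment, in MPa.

If the supports were absent, the total length change would be Σ αᵢΔT Lᵢ = 13.5×10⁻⁶×151×625 + 12.8×10⁻⁶×151×800 = 2.82 mm.
The walls prevent any net length change, so an axial force P (same in every segment) develops. Compatibility: P · Σ Lᵢ/(AᵢEᵢ) = δ_free.
The series flexibility is Σ Lᵢ/(AᵢEᵢ) = 625/(1425×209×10³) + 800/(1800×201×10³) = 4.31×10⁻⁶ mm/N.
P = 2.82 / 4.31×10⁻⁶ = 654400 N = 654.4 kN, tensile.
σ_{nickel alloy} = P / A = 654400 / 1425 = 459.2 MPa.

σ ≈ 459 MPa (tensile)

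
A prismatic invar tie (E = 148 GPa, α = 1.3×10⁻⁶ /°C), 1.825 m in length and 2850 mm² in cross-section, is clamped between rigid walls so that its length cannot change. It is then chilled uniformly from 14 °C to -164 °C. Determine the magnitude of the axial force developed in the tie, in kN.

P ≈ 97.6 kN (tensile)

Full restraint means ε = 0, so the stress is σ = EαΔT = 148×10³ × 1.3×10⁻⁶ × 178 = 34.25 MPa.
Axial force P = σA = 34.25 × 2850 = 97600 N = 97.6 kN, tensile.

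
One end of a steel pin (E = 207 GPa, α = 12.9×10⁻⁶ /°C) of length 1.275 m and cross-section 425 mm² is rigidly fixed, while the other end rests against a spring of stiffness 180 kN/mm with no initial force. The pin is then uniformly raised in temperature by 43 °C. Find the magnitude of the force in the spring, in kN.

If the spring were absent the pin would lengthen by αΔT L = 12.9×10⁻⁶ × 43 × 1275 = 0.7072 mm.
Let P be the compressive force at the spring. The pin shortens elastically by PL/(AE) and the spring compresses by P/k; together these equal δ_free.
So P = δ_free / [L/(AE) + 1/k] = 0.7072 / [ 1275/(425×207×10³) + 1/(180×10³) ].
P = 0.7072 / 2.005×10⁻⁵ = 35280 N.

P ≈ 35.3 kN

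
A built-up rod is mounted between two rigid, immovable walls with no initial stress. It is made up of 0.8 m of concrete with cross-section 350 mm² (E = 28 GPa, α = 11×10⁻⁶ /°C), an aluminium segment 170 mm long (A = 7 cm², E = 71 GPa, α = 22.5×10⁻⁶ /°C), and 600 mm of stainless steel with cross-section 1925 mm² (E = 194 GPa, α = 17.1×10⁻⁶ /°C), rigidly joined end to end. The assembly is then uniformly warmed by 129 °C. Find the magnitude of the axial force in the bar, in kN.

With the walls removed the bar would change length by δ_free = Σ αᵢΔT Lᵢ = 11×10⁻⁶×129×800 + 22.5×10⁻⁶×129×170 + 17.1×10⁻⁶×129×600 = 2.952 mm.
The walls prevent any net length change, so an axial force P (same in every segment) develops. Compatibility: P · Σ Lᵢ/(AᵢEᵢ) = δ_free.
Σ Lᵢ/(AᵢEᵢ) = 800/(350×28×10³) + 170/(700×71×10³) + 600/(1925×194×10³) = 8.666×10⁻⁵ mm/N.
P = 2.952 / 8.666×10⁻⁵ = 34070 N = 34.07 kN, compressive.

P ≈ 34.1 kN (compressive)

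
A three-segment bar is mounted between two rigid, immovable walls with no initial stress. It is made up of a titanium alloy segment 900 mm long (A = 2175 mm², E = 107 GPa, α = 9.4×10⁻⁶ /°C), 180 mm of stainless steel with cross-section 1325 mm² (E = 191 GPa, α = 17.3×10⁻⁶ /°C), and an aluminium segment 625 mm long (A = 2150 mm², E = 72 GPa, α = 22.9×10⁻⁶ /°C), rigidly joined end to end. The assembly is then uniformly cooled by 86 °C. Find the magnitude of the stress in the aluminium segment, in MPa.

σ ≈ 120 MPa (tensile)

Free thermal contraction of the whole bar: Σ αᵢΔT Lᵢ = 9.4×10⁻⁶×86×900 + 17.3×10⁻⁶×86×180 + 22.9×10⁻⁶×86×625 = 2.226 mm.
The walls prevent any net length change, so an axial force P (same in every segment) develops. Compatibility: P · Σ Lᵢ/(AᵢEᵢ) = δ_free.
The series flexibility is Σ Lᵢ/(AᵢEᵢ) = 900/(2175×107×10³) + 180/(1325×191×10³) + 625/(2150×72×10³) = 8.616×10⁻⁶ mm/N.
P = 2.226 / 8.616×10⁻⁶ = 258400 N = 258.4 kN, tensile.
σ_{aluminium} = P / A = 258400 / 2150 = 120.2 MPa.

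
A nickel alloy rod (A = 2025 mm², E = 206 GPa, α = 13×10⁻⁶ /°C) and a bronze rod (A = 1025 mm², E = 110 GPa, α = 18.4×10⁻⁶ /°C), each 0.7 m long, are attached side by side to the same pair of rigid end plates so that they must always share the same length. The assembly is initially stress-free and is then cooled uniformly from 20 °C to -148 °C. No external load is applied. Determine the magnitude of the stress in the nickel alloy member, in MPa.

Equilibrium of a rigid end plate with no external load gives equal and opposite internal forces ±P in the two members. Since α_{bronze} > α_{nickel alloy}, cooling drives the bronze into tension and the nickel alloy into compression.
Compatibility of the two members (thermal + elastic change equal): (α₁ − α₂)ΔT = P·[1/(A₁E₁) + 1/(A₂E₂)].
|α₁ − α₂|·ΔT = 5.4×10⁻⁶ × 168 = 0.0009072.
1/(A₁E₁) + 1/(A₂E₂) = 1/(2025×206×10³) + 1/(1025×110×10³) = 1.127×10⁻⁸ N⁻¹.
So P = 0.0009072 / 1.127×10⁻⁸ = 80.52 kN.
σ_{nickel alloy} = P/A₁ = 80520/2025 = 39.76 MPa, compressive.

σ ≈ 39.8 MPa (compressive)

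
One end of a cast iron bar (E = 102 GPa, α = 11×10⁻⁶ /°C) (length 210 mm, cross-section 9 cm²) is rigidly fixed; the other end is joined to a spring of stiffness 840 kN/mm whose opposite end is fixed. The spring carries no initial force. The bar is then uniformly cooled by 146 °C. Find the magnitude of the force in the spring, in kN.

If the spring were absent the bar would shorten by αΔT L = 11×10⁻⁶ × 146 × 210 = 0.3373 mm.
With a force P in the spring, the elastic change of the bar is PL/(AE) and that of the spring is P/k; compatibility requires their sum to equal δ_free.
P [ L/(AE) + 1/k ] = δ_free → P [ 210/(900×102×10³) + 1/(840×10³) ] = 0.3373.
P = 0.3373 / 3.478×10⁻⁶ = 96970 N.

P ≈ 97 kN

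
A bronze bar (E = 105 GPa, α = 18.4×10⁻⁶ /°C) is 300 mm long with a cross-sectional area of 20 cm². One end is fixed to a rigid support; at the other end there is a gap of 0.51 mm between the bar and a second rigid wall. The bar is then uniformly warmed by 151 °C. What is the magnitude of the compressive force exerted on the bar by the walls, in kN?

Free thermal elongation = αΔT L = 18.4×10⁻⁶ × 151 × 300 = 0.8335 mm.
The gap closes (δ_free > 0.51 mm) and the wall then resists a further 0.8335 − 0.51 = 0.3235 mm of expansion.
Compatibility: PL/(AE) = 0.3235 mm, so σ = P/A = E × (0.3235/300) = 113.2 MPa.
Force on the wall = σA = 113.2 × 2000 mm² = 226.5 kN.

P ≈ 226 kN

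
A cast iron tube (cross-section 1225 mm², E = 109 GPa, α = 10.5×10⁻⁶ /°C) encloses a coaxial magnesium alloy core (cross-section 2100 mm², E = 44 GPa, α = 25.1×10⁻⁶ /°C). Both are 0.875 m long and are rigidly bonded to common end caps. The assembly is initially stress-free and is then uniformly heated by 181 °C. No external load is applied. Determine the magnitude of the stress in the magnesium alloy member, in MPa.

Both members must finish at the same length. With the larger α, the magnesium alloy tends to over-expand; the plates restrain it, putting the magnesium alloy in compression and the cast iron in tension. With no external load the two internal forces are equal and opposite, magnitude P.
Equating the net (thermal + elastic) strains gives |α₁ − α₂|·ΔT = P·[1/(A₁E₁) + 1/(A₂E₂)].
|α₁ − α₂|·ΔT = 14.6×10⁻⁶ × 181 = 0.002643.
1/(A₁E₁) + 1/(A₂E₂) = 1/(1225×109×10³) + 1/(2100×44×10³) = 1.831×10⁻⁸ N⁻¹.
P = 0.002643 / 1.831×10⁻⁸ = 144300 N = 144.3 kN.
σ_{magnesium alloy} = P/A₂ = 144300/2100 = 68.72 MPa, compressive.

σ ≈ 68.7 MPa (compressive)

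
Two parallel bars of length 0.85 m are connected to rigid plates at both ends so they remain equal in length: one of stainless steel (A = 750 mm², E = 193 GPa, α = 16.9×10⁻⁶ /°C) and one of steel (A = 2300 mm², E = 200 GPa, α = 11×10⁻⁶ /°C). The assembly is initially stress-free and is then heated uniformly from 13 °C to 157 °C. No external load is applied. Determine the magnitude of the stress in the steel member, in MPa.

Equilibrium of a rigid end plate with no external load gives equal and opposite internal forces ±P in the two members. Since α_{stainless steel} > α_{steel}, heating drives the stainless steel into compression and the steel into tension.
Equating the net (thermal + elastic) strains gives |α₁ − α₂|·ΔT = P·[1/(A₁E₁) + 1/(A₂E₂)].
|α₁ − α₂|·ΔT = 5.9×10⁻⁶ × 144 = 0.0008496.
1/(A₁E₁) + 1/(A₂E₂) = 1/(750×193×10³) + 1/(2300×200×10³) = 9.082×10⁻⁹ N⁻¹.
P = 0.0008496 / 9.082×10⁻⁹ = 93540 N = 93.54 kN.
σ_{steel} = P/A₂ = 93540/2300 = 40.67 MPa, tensile.

σ ≈ 40.7 MPa (tensile)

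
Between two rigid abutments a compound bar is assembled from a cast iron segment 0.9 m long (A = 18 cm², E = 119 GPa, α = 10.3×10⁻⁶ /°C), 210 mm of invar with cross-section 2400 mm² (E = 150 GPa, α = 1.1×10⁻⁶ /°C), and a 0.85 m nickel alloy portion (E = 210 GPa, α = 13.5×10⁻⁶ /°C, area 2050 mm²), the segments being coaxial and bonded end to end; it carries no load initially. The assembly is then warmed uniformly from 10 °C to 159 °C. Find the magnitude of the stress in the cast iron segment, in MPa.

σ ≈ 257 MPa (compressive)

With the walls removed the bar would change length by δ_free = Σ αᵢΔT Lᵢ = 10.3×10⁻⁶×149×900 + 1.1×10⁻⁶×149×210 + 13.5×10⁻⁶×149×850 = 3.125 mm.
The walls prevent any net length change, so an axial force P (same in every segment) develops. Compatibility: P · Σ Lᵢ/(AᵢEᵢ) = δ_free.
The series flexibility is Σ Lᵢ/(AᵢEᵢ) = 900/(1800×119×10³) + 210/(2400×150×10³) + 850/(2050×210×10³) = 6.759×10⁻⁶ mm/N.
Hence P = δ_free / Σ(L/AE) = 3.125/6.759×10⁻⁶ = 462.4 kN (compressive).
σ_{cast iron} = P / A = 462400 / 1800 = 256.9 MPa.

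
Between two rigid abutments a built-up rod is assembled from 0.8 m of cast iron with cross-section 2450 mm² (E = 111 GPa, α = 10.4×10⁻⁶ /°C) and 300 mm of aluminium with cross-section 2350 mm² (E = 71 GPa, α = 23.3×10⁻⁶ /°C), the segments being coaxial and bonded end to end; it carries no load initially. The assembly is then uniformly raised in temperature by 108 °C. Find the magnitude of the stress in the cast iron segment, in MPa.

If the supports were absent, the total length change would be Σ αᵢΔT Lᵢ = 10.4×10⁻⁶×108×800 + 23.3×10⁻⁶×108×300 = 1.653 mm.
Since the ends are fixed, an axial force P builds up, equal in every segment, with P · Σ Lᵢ/(AᵢEᵢ) = δ_free.
Σ Lᵢ/(AᵢEᵢ) = 800/(2450×111×10³) + 300/(2350×71×10³) = 4.74×10⁻⁶ mm/N.
Hence P = δ_free / Σ(L/AE) = 1.653/4.74×10⁻⁶ = 348.9 kN (compressive).
σ_{cast iron} = P / A = 348900 / 2450 = 142.4 MPa.

σ ≈ 142 MPa (compressive)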